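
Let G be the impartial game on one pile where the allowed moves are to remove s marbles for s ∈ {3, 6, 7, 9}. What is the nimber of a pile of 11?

3

Build the Grundy sequence with g(k) = mex{g(k−s) : s ∈ {3, 6, 7, 9}, s ≤ k}:
k:     0  1  2  3  4  5  6  7  8  9 10 11
g(k):  0  0  0  1  1  1  2  2  2  3  3  3
So g(11) = 3.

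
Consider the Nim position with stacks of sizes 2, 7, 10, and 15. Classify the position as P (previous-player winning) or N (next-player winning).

Nim-sum: 2 XOR 7 XOR 10 XOR 15 = 0.
The nim-sum is 0, so this is a P-position: the player to move is in a losing position under optimal play.

P-position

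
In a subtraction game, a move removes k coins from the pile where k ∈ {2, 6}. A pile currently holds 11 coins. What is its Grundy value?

1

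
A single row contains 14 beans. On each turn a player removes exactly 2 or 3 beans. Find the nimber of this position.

Compute g(0), g(1), … for moves {2, 3}:
g(0) = mex{} = 0
g(1) = mex{} = 0
g(2) = mex{0} = 1
g(3) = mex{0} = 1
g(4) = mex{0,1} = 2
g(5) = mex{1} = 0
g(6) = mex{1,2} = 0
g(7) = mex{0,2} = 1
g(8) = mex{0} = 1
g(9) = mex{0,1} = 2
g(10) = mex{1} = 0
g(11) = mex{1,2} = 0
g(12) = mex{0,2} = 1
g(13) = mex{0} = 1
g(14) = mex{0,1} = 2
So g(14) = 2.

2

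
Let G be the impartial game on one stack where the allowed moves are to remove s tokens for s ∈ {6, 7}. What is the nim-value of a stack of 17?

Build the Grundy sequence with g(k) = mex{g(k−s) : s ∈ {6, 7}, s ≤ k}:
k:     0  1  2  3  4  5  6  7  8  9 10 11 12 13 14 15 16 17
g(k):  0  0  0  0  0  0  1  1  1  1  1  1  2  0  0  0  0  0
So g(17) = 0.

0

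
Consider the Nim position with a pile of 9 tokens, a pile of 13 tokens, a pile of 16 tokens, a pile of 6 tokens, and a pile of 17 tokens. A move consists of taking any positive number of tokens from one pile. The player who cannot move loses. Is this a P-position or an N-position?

N-position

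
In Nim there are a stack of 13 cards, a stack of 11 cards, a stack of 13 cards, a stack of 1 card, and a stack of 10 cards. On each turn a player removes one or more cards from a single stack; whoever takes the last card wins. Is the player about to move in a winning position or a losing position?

Losing position

Nim-sum: 13 ⊕ 11 ⊕ 13 ⊕ 1 ⊕ 10 = 0.
The nim-sum is 0, so this is a P-position: the player to move is in a losing position under optimal play.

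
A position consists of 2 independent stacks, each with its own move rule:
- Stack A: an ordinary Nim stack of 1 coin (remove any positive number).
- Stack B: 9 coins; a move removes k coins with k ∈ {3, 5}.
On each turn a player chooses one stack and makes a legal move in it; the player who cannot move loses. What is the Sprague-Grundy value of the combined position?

1

Stack A is a plain Nim stack of size 1, so its Grundy value is 1.
Grundy values for stack B (subtraction set {3, 5}):
g(0) = mex{} = 0
g(1) = mex{} = 0
g(2) = mex{} = 0
g(3) = mex{0} = 1
g(4) = mex{0} = 1
g(5) = mex{0} = 1
g(6) = mex{0,1} = 2
g(7) = mex{0,1} = 2
g(8) = mex{1} = 0
g(9) = mex{1,2} = 0
So g(9) = 0.
By the Sprague-Grundy theorem, the Grundy value of a sum of independent games is the XOR of the component values.
Combined value = 1 ⊕ 0 = 1.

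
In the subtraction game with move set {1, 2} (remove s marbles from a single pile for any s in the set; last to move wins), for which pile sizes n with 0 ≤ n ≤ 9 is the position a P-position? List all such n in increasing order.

Grundy values for subtraction set {1, 2}:
k:     0  1  2  3  4  5  6  7  8  9
g(k):  0  1  2  0  1  2  0  1  2  0
The P-positions (g = 0) in 0..9 are 0, 3, 6, 9.

0, 3, 6, 9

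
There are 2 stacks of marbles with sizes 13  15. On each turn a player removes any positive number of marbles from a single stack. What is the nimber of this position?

2

Compute the nim-sum pairwise:
13 ⊕ 15 = 2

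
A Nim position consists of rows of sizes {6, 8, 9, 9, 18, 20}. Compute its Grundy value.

8

Bitwise XOR of the heap sizes:
  00110  (6)
  01000  (8)
  01001  (9)
  01001  (9)
  10010  (18)
  10100  (20)
  -----
  01000  (8)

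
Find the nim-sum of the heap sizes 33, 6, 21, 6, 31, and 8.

35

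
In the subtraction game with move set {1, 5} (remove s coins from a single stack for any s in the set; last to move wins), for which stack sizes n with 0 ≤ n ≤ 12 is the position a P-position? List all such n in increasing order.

Grundy values for subtraction set {1, 5}:
k:     0  1  2  3  4  5  6  7  8  9 10 11 12
g(k):  0  1  0  1  0  1  0  1  0  1  0  1  0
The P-positions (g = 0) in 0..12 are 0, 2, 4, 6, 8, 10, 12.

0, 2, 4, 6, 8, 10, 12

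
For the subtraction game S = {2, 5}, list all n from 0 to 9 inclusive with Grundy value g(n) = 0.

Grundy values for subtraction set {2, 5}:
k:     0  1  2  3  4  5  6  7  8  9
g(k):  0  0  1  1  0  2  1  0  0  1
The P-positions (g = 0) in 0..9 are 0, 1, 4, 7, 8.

0, 1, 4, 7, 8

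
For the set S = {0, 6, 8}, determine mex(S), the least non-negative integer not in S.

0 is in the set but 1 is not, so the mex is 1.

1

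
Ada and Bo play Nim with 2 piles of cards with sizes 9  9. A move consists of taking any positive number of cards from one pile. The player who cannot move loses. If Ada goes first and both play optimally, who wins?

Bo wins

Compute the nim-sum pairwise:
9 ⊕ 9 = 0
The nim-sum is 0, so this is a P-position: the player to move is in a losing position under optimal play; Ada is about to move from it and so loses — Bo wins.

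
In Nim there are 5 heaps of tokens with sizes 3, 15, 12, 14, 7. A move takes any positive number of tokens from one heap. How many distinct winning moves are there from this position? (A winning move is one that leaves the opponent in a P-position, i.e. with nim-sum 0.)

3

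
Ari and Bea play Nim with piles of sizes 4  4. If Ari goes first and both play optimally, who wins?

Bea wins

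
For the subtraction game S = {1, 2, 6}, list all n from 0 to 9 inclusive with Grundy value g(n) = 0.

0, 3, 7

Build the Grundy sequence with g(k) = mex{g(k−s) : s ∈ {1, 2, 6}, s ≤ k}:
k:     0  1  2  3  4  5  6  7  8  9
g(k):  0  1  2  0  1  2  3  0  1  2
The P-positions (g = 0) in 0..9 are 0, 3, 7.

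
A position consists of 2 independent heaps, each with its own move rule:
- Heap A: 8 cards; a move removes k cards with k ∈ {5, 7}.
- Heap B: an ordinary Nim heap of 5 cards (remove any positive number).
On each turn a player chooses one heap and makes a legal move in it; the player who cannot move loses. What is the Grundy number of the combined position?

4

Grundy values for heap A (subtraction set {5, 7}):
g(0) = mex{} = 0
g(1) = mex{} = 0
g(2) = mex{} = 0
g(3) = mex{} = 0
g(4) = mex{} = 0
g(5) = mex{0} = 1
g(6) = mex{0} = 1
g(7) = mex{0} = 1
g(8) = mex{0} = 1
So g(8) = 1.
Heap B is a plain Nim heap of size 5, so its Grundy value is 5.
By the Sprague-Grundy theorem, the Grundy value of a sum of independent games is the XOR of the component values.
Combined value = 1 ⊕ 5 = 4.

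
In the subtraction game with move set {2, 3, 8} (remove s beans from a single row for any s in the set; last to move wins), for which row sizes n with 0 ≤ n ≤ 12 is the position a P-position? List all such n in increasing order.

0, 1, 5, 6, 10, 11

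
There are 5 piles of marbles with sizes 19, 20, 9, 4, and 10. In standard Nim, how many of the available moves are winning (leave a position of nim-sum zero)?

Bitwise XOR of the heap sizes:
  10011  (19)
  10100  (20)
  01001  (9)
  00100  (4)
  01010  (10)
  -----
  00000  (0)
The nim-sum is already 0, so every move leaves a nonzero nim-sum — there are no winning moves.

0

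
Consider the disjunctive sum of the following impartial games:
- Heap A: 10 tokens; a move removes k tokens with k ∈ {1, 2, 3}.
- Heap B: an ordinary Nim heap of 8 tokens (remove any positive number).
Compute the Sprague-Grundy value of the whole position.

10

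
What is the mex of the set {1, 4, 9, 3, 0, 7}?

The values 0, 1 are all present; 2 is the first non-negative integer missing from the set.

2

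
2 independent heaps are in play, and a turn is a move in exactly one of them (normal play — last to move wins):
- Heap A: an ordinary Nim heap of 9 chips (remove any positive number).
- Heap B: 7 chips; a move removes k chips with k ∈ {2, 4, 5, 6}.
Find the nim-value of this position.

10

Heap A is a plain Nim heap of size 9, so its Grundy value is 9.
Build the Grundy sequence for heap B with g(k) = mex{g(k−s) : s ∈ {2, 4, 5, 6}, s ≤ k}:
g(0) = mex{} = 0
g(1) = mex{} = 0
g(2) = mex{0} = 1
g(3) = mex{0} = 1
g(4) = mex{0,1} = 2
g(5) = mex{0,1} = 2
g(6) = mex{0,1,2} = 3
g(7) = mex{0,1,2} = 3
So g(7) = 3.
By the Sprague-Grundy theorem, the Grundy value of a sum of independent games is the XOR of the component values.
Combined value = 9 XOR 3 = 10.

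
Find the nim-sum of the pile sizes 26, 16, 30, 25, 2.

15

Nim-sum: 26 ⊕ 16 ⊕ 30 ⊕ 25 ⊕ 2 = 15.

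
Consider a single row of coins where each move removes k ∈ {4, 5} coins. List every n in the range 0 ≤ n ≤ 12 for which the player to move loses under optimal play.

0, 1, 2, 3, 9, 10, 11, 12

Compute g(0), g(1), … for moves {4, 5}:
k:     0  1  2  3  4  5  6  7  8  9 10 11 12
g(k):  0  0  0  0  1  1  1  1  2  0  0  0  0
The P-positions (g = 0) in 0..12 are 0, 1, 2, 3, 9, 10, 11, 12.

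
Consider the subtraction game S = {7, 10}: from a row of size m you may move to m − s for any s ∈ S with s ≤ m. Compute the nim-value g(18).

0

Compute g(0), g(1), … for moves {7, 10}:
k:     0  1  2  3  4  5  6  7  8  9 10 11 12 13 14 15 16 17 18
g(k):  0  0  0  0  0  0  0  1  1  1  1  1  1  1  2  2  2  0  0
So g(18) = 0.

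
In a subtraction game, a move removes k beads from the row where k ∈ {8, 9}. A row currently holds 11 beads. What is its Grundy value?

1

Build the Grundy sequence with g(k) = mex{g(k−s) : s ∈ {8, 9}, s ≤ k}:
k:     0  1  2  3  4  5  6  7  8  9 10 11
g(k):  0  0  0  0  0  0  0  0  1  1  1  1
So g(11) = 1.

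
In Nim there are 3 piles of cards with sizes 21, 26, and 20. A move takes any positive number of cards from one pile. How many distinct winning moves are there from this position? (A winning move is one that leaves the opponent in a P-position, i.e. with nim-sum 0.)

Nim-sum: 21 XOR 26 XOR 20 = 27.
The overall nim-sum is X = 27. A pile of size p has a winning move iff p XOR X < p (reduce it to p XOR X).
  21: 21 XOR 27 = 14 < 21 — winning move (to 14).
  26: 26 XOR 27 = 1 < 26 — winning move (to 1).
  20: 20 XOR 27 = 15 < 20 — winning move (to 15).
That gives 3 winning moves.

3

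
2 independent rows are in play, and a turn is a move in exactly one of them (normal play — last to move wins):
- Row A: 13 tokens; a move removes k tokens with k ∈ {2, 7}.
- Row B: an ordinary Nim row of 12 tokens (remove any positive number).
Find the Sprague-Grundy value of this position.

12

Grundy values for row A (subtraction set {2, 7}):
k:     0  1  2  3  4  5  6  7  8  9 10 11 12 13
g(k):  0  0  1  1  0  0  1  1  2  0  0  1  1  0
So g(13) = 0.
Row B is a plain Nim row of size 12, so its Grundy value is 12.
By the Sprague-Grundy theorem, the Grundy value of a sum of independent games is the XOR of the component values.
Combined value = 0 ⊕ 12 = 12.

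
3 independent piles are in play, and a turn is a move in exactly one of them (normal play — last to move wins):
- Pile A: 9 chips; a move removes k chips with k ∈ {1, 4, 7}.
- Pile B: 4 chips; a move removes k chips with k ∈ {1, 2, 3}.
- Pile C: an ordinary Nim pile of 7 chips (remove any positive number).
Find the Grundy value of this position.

6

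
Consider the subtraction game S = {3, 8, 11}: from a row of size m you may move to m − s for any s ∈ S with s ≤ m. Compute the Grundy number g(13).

2

Compute g(0), g(1), … for moves {3, 8, 11}:
k:     0  1  2  3  4  5  6  7  8  9 10 11 12 13
g(k):  0  0  0  1  1  1  0  0  2  1  1  3  2  2
So g(13) = 2.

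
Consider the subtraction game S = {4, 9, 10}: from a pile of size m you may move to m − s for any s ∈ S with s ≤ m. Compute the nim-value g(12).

1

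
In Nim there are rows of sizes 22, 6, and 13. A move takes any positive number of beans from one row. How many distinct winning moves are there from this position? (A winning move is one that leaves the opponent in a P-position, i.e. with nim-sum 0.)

1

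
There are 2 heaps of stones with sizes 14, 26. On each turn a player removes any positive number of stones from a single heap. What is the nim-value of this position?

Compute the nim-sum pairwise:
14 XOR 26 = 20

20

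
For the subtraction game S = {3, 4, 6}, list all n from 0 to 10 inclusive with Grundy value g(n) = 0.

0, 1, 2, 9, 10

Compute g(0), g(1), … for moves {3, 4, 6}:
g(0) = mex{} = 0
g(1) = mex{} = 0
g(2) = mex{} = 0
g(3) = mex{0} = 1
g(4) = mex{0} = 1
g(5) = mex{0} = 1
g(6) = mex{0,1} = 2
g(7) = mex{0,1} = 2
g(8) = mex{0,1} = 2
g(9) = mex{1,2} = 0
g(10) = mex{1,2} = 0
The P-positions (g = 0) in 0..10 are 0, 1, 2, 9, 10.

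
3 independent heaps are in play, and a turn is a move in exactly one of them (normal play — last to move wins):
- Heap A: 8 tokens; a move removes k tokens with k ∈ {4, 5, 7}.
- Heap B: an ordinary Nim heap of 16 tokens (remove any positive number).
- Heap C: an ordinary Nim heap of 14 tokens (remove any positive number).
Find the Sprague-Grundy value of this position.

28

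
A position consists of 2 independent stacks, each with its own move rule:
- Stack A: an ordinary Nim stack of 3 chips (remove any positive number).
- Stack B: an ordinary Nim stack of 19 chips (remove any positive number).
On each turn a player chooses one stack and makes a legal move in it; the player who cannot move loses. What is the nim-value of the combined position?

16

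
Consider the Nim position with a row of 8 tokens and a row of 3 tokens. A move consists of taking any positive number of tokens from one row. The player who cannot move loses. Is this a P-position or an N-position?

N-position

Nim-sum: 8 ^ 3 = 11.
The nim-sum is 11 ≠ 0, so this is an N-position: the player to move can win.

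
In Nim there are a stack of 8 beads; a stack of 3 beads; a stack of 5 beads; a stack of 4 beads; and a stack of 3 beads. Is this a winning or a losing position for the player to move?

Nim-sum: 8 XOR 3 XOR 5 XOR 4 XOR 3 = 9.
The nim-sum is 9 ≠ 0, so this is an N-position: the player to move can win.

Winning position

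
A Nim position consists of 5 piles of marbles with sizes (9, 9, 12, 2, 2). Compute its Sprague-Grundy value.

Bitwise XOR of the heap sizes:
  1001  (9)
  1001  (9)
  1100  (12)
  0010  (2)
  0010  (2)
  ----
  1100  (12)

12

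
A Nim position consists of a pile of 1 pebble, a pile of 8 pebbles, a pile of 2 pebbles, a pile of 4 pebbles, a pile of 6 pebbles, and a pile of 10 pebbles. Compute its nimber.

Compute the nim-sum pairwise:
1 ^ 8 = 9
9 ^ 2 = 11
11 ^ 4 = 15
15 ^ 6 = 9
9 ^ 10 = 3

3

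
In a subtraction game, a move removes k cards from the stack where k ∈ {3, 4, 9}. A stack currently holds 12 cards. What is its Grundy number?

Grundy values for subtraction set {3, 4, 9}:
g(0) = mex{} = 0
g(1) = mex{} = 0
g(2) = mex{} = 0
g(3) = mex{0} = 1
g(4) = mex{0} = 1
g(5) = mex{0} = 1
g(6) = mex{0,1} = 2
g(7) = mex{1} = 0
g(8) = mex{1} = 0
g(9) = mex{0,1,2} = 3
g(10) = mex{0,2} = 1
g(11) = mex{0} = 1
g(12) = mex{0,1,3} = 2
So g(12) = 2.

2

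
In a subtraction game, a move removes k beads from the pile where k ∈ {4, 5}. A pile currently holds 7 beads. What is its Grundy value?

1

Build the Grundy sequence with g(k) = mex{g(k−s) : s ∈ {4, 5}, s ≤ k}:
g(0) = mex{} = 0
g(1) = mex{} = 0
g(2) = mex{} = 0
g(3) = mex{} = 0
g(4) = mex{0} = 1
g(5) = mex{0} = 1
g(6) = mex{0} = 1
g(7) = mex{0} = 1
So g(7) = 1.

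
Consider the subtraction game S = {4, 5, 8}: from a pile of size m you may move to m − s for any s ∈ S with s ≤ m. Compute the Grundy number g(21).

Grundy values for subtraction set {4, 5, 8}:
k:     0  1  2  3  4  5  6  7  8  9 10 11 12 13 14 15 16 17 18 19 20 21
g(k):  0  0  0  0  1  1  1  1  2  2  2  2  0  0  0  0  1  1  1  1  2  2
So g(21) = 2.

2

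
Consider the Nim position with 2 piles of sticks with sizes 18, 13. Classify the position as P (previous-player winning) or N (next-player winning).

N-position

Nim-sum: 18 ^ 13 = 31.
The nim-sum is 31 ≠ 0, so this is an N-position: the player to move can win.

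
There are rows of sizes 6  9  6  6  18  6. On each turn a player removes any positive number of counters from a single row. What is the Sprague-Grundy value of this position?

27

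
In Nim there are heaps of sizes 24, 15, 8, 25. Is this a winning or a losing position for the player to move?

Winning position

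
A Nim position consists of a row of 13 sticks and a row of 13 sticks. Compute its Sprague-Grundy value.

0

Nim-sum: 13 XOR 13 = 0.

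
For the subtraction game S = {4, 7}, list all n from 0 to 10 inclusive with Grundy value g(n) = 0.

Build the Grundy sequence with g(k) = mex{g(k−s) : s ∈ {4, 7}, s ≤ k}:
k:     0  1  2  3  4  5  6  7  8  9 10
g(k):  0  0  0  0  1  1  1  1  2  2  2
The P-positions (g = 0) in 0..10 are 0, 1, 2, 3.

0, 1, 2, 3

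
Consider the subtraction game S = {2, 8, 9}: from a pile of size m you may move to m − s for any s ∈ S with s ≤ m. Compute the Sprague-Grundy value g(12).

2

Compute g(0), g(1), … for moves {2, 8, 9}:
k:     0  1  2  3  4  5  6  7  8  9 10 11 12
g(k):  0  0  1  1  0  0  1  1  2  2  3  0  2
So g(12) = 2.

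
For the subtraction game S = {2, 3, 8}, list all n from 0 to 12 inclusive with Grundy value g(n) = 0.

0, 1, 5, 6, 10, 11

Compute g(0), g(1), … for moves {2, 3, 8}:
g(0) = mex{} = 0
g(1) = mex{} = 0
g(2) = mex{0} = 1
g(3) = mex{0} = 1
g(4) = mex{0,1} = 2
g(5) = mex{1} = 0
g(6) = mex{1,2} = 0
g(7) = mex{0,2} = 1
g(8) = mex{0} = 1
g(9) = mex{0,1} = 2
g(10) = mex{1} = 0
g(11) = mex{1,2} = 0
g(12) = mex{0,2} = 1
The P-positions (g = 0) in 0..12 are 0, 1, 5, 6, 10, 11.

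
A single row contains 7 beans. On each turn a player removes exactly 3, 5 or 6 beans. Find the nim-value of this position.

Build the Grundy sequence with g(k) = mex{g(k−s) : s ∈ {3, 5, 6}, s ≤ k}:
g(0) = mex{} = 0
g(1) = mex{} = 0
g(2) = mex{} = 0
g(3) = mex{0} = 1
g(4) = mex{0} = 1
g(5) = mex{0} = 1
g(6) = mex{0,1} = 2
g(7) = mex{0,1} = 2
So g(7) = 2.

2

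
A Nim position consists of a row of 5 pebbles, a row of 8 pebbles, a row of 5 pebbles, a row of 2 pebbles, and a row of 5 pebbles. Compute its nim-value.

Nim-sum: 5 ⊕ 8 ⊕ 5 ⊕ 2 ⊕ 5 = 15.

15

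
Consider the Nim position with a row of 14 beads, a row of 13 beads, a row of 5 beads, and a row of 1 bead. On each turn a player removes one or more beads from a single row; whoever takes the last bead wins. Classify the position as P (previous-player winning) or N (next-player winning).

Write each in binary and XOR column by column:
  1110  (14)
  1101  (13)
  0101  (5)
  0001  (1)
  ----
  0111  (7)
The nim-sum is 7 ≠ 0, so this is an N-position: the player to move can win.

N-position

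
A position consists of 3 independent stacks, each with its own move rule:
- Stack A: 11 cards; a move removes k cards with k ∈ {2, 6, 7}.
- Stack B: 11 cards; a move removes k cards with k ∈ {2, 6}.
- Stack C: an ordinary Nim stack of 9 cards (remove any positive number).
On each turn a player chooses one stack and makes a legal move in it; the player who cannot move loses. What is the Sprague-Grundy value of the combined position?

9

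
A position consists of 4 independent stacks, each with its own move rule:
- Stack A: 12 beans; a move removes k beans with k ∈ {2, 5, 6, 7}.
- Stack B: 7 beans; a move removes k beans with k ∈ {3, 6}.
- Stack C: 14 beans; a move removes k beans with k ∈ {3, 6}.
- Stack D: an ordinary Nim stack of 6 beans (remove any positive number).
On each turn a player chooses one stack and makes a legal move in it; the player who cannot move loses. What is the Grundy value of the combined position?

For stack A, compute g(0), g(1), … with moves {2, 5, 6, 7}:
g(0) = mex{} = 0
g(1) = mex{} = 0
g(2) = mex{0} = 1
g(3) = mex{0} = 1
g(4) = mex{1} = 0
g(5) = mex{0,1} = 2
g(6) = mex{0} = 1
g(7) = mex{0,1,2} = 3
g(8) = mex{0,1} = 2
g(9) = mex{0,1,3} = 2
g(10) = mex{0,1,2} = 3
g(11) = mex{0,1,2} = 3
g(12) = mex{1,2,3} = 0
So g(12) = 0.
Build the Grundy sequence for stack B with g(k) = mex{g(k−s) : s ∈ {3, 6}, s ≤ k}:
g(0) = mex{} = 0
g(1) = mex{} = 0
g(2) = mex{} = 0
g(3) = mex{0} = 1
g(4) = mex{0} = 1
g(5) = mex{0} = 1
g(6) = mex{0,1} = 2
g(7) = mex{0,1} = 2
So g(7) = 2.
For stack C, compute g(0), g(1), … with moves {3, 6}:
g(0) = mex{} = 0
g(1) = mex{} = 0
g(2) = mex{} = 0
g(3) = mex{0} = 1
g(4) = mex{0} = 1
g(5) = mex{0} = 1
g(6) = mex{0,1} = 2
g(7) = mex{0,1} = 2
g(8) = mex{0,1} = 2
g(9) = mex{1,2} = 0
g(10) = mex{1,2} = 0
g(11) = mex{1,2} = 0
g(12) = mex{0,2} = 1
g(13) = mex{0,2} = 1
g(14) = mex{0,2} = 1
So g(14) = 1.
Stack D is a plain Nim stack of size 6, so its Grundy value is 6.
The value of a disjunctive sum is the nim-sum of the parts.
Combined value = 0 XOR 2 XOR 1 XOR 6 = 5.

5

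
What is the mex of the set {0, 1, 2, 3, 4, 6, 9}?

5

The values 0, 1, 2, 3, 4 are all present; 5 is the first non-negative integer missing from the set.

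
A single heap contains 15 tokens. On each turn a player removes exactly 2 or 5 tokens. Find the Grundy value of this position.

Compute g(0), g(1), … for moves {2, 5}:
k:     0  1  2  3  4  5  6  7  8  9 10 11 12 13 14 15
g(k):  0  0  1  1  0  2  1  0  0  1  1  0  2  1  0  0
So g(15) = 0.

0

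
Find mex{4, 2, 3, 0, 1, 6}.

5

The values 0, 1, 2, 3, 4 are all present; 5 is the first non-negative integer missing from the set.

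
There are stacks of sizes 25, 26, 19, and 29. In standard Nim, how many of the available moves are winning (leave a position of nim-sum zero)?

Compute the nim-sum pairwise:
25 ^ 26 = 3
3 ^ 19 = 16
16 ^ 29 = 13
The overall nim-sum is X = 13. A stack of size p has a winning move iff p XOR X < p (reduce it to p XOR X).
  25: 25 XOR 13 = 20 < 25 — winning move (to 20).
  26: 26 XOR 13 = 23 < 26 — winning move (to 23).
  19: 19 XOR 13 = 30 ≥ 19 — no move.
  29: 29 XOR 13 = 16 < 29 — winning move (to 16).
That gives 3 winning moves.

3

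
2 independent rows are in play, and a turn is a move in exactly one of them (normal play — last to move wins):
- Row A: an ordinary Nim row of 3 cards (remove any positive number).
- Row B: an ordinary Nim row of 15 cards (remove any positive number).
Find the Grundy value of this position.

Row A is a plain Nim row of size 3, so its Grundy value is 3.
Row B is a plain Nim row of size 15, so its Grundy value is 15.
By the Sprague-Grundy theorem, the Grundy value of a sum of independent games is the XOR of the component values.
Combined value = 3 ⊕ 15 = 12.

12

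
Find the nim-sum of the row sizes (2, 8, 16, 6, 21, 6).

Bitwise XOR of the heap sizes:
  00010  (2)
  01000  (8)
  10000  (16)
  00110  (6)
  10101  (21)
  00110  (6)
  -----
  01111  (15)

15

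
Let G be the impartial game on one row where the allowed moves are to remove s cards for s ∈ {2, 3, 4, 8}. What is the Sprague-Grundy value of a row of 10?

Grundy values for subtraction set {2, 3, 4, 8}:
g(0) = mex{} = 0
g(1) = mex{} = 0
g(2) = mex{0} = 1
g(3) = mex{0} = 1
g(4) = mex{0,1} = 2
g(5) = mex{0,1} = 2
g(6) = mex{1,2} = 0
g(7) = mex{1,2} = 0
g(8) = mex{0,2} = 1
g(9) = mex{0,2} = 1
g(10) = mex{0,1} = 2
So g(10) = 2.

2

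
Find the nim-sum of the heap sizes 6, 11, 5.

8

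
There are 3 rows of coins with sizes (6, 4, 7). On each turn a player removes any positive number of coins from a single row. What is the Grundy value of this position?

5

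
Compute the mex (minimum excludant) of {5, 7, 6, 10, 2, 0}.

1

0 is in the set but 1 is not, so the mex is 1.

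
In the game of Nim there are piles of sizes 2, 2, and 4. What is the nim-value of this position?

4

Compute the nim-sum pairwise:
2 XOR 2 = 0
0 XOR 4 = 4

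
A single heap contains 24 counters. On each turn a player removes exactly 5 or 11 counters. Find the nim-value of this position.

1

Build the Grundy sequence with g(k) = mex{g(k−s) : s ∈ {5, 11}, s ≤ k}:
k:     0  1  2  3  4  5  6  7  8  9 10 11 12 13 14 15 16 17 18 19 20 21 22 23 24
g(k):  0  0  0  0  0  1  1  1  1  1  0  2  2  2  2  1  0  0  0  0  0  1  1  1  1
So g(24) = 1.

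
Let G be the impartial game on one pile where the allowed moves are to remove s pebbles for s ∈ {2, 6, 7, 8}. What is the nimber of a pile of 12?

Compute g(0), g(1), … for moves {2, 6, 7, 8}:
g(0) = mex{} = 0
g(1) = mex{} = 0
g(2) = mex{0} = 1
g(3) = mex{0} = 1
g(4) = mex{1} = 0
g(5) = mex{1} = 0
g(6) = mex{0} = 1
g(7) = mex{0} = 1
g(8) = mex{0,1} = 2
g(9) = mex{0,1} = 2
g(10) = mex{0,1,2} = 3
g(11) = mex{0,1,2} = 3
g(12) = mex{0,1,3} = 2
So g(12) = 2.

2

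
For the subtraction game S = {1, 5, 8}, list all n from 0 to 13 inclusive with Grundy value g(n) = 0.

0, 2, 4, 6, 13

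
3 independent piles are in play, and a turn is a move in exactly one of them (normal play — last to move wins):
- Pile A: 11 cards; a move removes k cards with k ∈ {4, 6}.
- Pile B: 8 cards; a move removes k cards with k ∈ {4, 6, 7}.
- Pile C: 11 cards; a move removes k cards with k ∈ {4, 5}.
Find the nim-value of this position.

Build the Grundy sequence for pile A with g(k) = mex{g(k−s) : s ∈ {4, 6}, s ≤ k}:
k:     0  1  2  3  4  5  6  7  8  9 10 11
g(k):  0  0  0  0  1  1  1  1  2  2  0  0
So g(11) = 0.
For pile B, compute g(0), g(1), … with moves {4, 6, 7}:
k:     0  1  2  3  4  5  6  7  8
g(k):  0  0  0  0  1  1  1  1  2
So g(8) = 2.
For pile C, compute g(0), g(1), … with moves {4, 5}:
g(0) = mex{} = 0
g(1) = mex{} = 0
g(2) = mex{} = 0
g(3) = mex{} = 0
g(4) = mex{0} = 1
g(5) = mex{0} = 1
g(6) = mex{0} = 1
g(7) = mex{0} = 1
g(8) = mex{0,1} = 2
g(9) = mex{1} = 0
g(10) = mex{1} = 0
g(11) = mex{1} = 0
So g(11) = 0.
By the Sprague-Grundy theorem, the Grundy value of a sum of independent games is the XOR of the component values.
Combined value = 0 XOR 2 XOR 0 = 2.

2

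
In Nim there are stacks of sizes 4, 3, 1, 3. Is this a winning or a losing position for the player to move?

Nim-sum: 4 ^ 3 ^ 1 ^ 3 = 5.
The nim-sum is 5 ≠ 0, so this is an N-position: the player to move can win.

Winning position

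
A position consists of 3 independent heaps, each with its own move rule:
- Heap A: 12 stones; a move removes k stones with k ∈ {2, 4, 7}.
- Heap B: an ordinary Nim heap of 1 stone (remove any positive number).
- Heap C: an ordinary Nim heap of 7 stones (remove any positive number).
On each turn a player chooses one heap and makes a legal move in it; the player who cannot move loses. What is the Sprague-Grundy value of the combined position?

6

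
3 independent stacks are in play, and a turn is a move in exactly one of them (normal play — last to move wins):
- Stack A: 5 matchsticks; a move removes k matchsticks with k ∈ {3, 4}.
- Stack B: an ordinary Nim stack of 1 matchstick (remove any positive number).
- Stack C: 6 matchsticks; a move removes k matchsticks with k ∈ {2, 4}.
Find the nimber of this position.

0

Grundy values for stack A (subtraction set {3, 4}):
k:     0  1  2  3  4  5
g(k):  0  0  0  1  1  1
So g(5) = 1.
Stack B is a plain Nim stack of size 1, so its Grundy value is 1.
Build the Grundy sequence for stack C with g(k) = mex{g(k−s) : s ∈ {2, 4}, s ≤ k}:
k:     0  1  2  3  4  5  6
g(k):  0  0  1  1  2  2  0
So g(6) = 0.
By the Sprague-Grundy theorem, the Grundy value of a sum of independent games is the XOR of the component values.
Combined value = 1 ⊕ 1 ⊕ 0 = 0.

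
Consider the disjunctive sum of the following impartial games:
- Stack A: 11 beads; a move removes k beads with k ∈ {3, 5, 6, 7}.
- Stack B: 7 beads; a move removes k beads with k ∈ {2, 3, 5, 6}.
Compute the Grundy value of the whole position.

3

Build the Grundy sequence for stack A with g(k) = mex{g(k−s) : s ∈ {3, 5, 6, 7}, s ≤ k}:
g(0) = mex{} = 0
g(1) = mex{} = 0
g(2) = mex{} = 0
g(3) = mex{0} = 1
g(4) = mex{0} = 1
g(5) = mex{0} = 1
g(6) = mex{0,1} = 2
g(7) = mex{0,1} = 2
g(8) = mex{0,1} = 2
g(9) = mex{0,1,2} = 3
g(10) = mex{1,2} = 0
g(11) = mex{1,2} = 0
So g(11) = 0.
Build the Grundy sequence for stack B with g(k) = mex{g(k−s) : s ∈ {2, 3, 5, 6}, s ≤ k}:
g(0) = mex{} = 0
g(1) = mex{} = 0
g(2) = mex{0} = 1
g(3) = mex{0} = 1
g(4) = mex{0,1} = 2
g(5) = mex{0,1} = 2
g(6) = mex{0,1,2} = 3
g(7) = mex{0,1,2} = 3
So g(7) = 3.
By the Sprague-Grundy theorem, the Grundy value of a sum of independent games is the XOR of the component values.
Combined value = 0 ⊕ 3 = 3.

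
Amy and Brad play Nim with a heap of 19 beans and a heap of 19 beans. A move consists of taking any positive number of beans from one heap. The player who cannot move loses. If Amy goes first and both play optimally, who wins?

Brad wins

Bitwise XOR of the heap sizes:
  10011  (19)
  10011  (19)
  -----
  00000  (0)
The nim-sum is 0, so this is a P-position: the player to move is in a losing position under optimal play; Amy is about to move from it and so loses — Brad wins.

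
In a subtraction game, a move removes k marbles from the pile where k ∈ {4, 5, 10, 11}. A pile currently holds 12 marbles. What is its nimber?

3

Compute g(0), g(1), … for moves {4, 5, 10, 11}:
g(0) = mex{} = 0
g(1) = mex{} = 0
g(2) = mex{} = 0
g(3) = mex{} = 0
g(4) = mex{0} = 1
g(5) = mex{0} = 1
g(6) = mex{0} = 1
g(7) = mex{0} = 1
g(8) = mex{0,1} = 2
g(9) = mex{1} = 0
g(10) = mex{0,1} = 2
g(11) = mex{0,1} = 2
g(12) = mex{0,1,2} = 3
So g(12) = 3.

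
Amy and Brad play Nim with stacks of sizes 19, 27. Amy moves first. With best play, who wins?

Write each in binary and XOR column by column:
  10011  (19)
  11011  (27)
  -----
  01000  (8)
The nim-sum is 8 ≠ 0, so this is an N-position: the player to move can win; Amy has a winning move.

Amy wins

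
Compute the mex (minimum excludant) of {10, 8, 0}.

1

0 is in the set but 1 is not, so the mex is 1.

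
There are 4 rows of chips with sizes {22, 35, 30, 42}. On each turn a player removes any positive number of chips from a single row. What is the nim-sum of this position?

Bitwise XOR of the heap sizes:
  010110  (22)
  100011  (35)
  011110  (30)
  101010  (42)
  ------
  000001  (1)

1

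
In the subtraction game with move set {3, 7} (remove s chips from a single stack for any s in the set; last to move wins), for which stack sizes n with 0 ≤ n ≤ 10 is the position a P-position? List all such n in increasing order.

0, 1, 2, 6, 10

Build the Grundy sequence with g(k) = mex{g(k−s) : s ∈ {3, 7}, s ≤ k}:
k:     0  1  2  3  4  5  6  7  8  9 10
g(k):  0  0  0  1  1  1  0  2  2  1  0
The P-positions (g = 0) in 0..10 are 0, 1, 2, 6, 10.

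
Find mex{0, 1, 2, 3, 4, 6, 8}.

5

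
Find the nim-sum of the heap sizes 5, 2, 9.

14

Write each in binary and XOR column by column:
  0101  (5)
  0010  (2)
  1001  (9)
  ----
  1110  (14)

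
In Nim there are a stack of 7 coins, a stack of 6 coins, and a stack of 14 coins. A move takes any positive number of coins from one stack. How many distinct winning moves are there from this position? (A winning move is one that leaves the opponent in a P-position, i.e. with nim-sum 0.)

1

Compute the nim-sum pairwise:
7 ^ 6 = 1
1 ^ 14 = 15
The overall nim-sum is X = 15. A stack of size p has a winning move iff p XOR X < p (reduce it to p XOR X).
  7: 7 XOR 15 = 8 ≥ 7 — no move.
  6: 6 XOR 15 = 9 ≥ 6 — no move.
  14: 14 XOR 15 = 1 < 14 — winning move (to 1).
That gives 1 winning move.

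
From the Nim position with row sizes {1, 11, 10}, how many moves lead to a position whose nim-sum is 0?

0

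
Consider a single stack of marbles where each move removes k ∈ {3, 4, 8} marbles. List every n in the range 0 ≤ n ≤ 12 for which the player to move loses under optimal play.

Compute g(0), g(1), … for moves {3, 4, 8}:
g(0) = mex{} = 0
g(1) = mex{} = 0
g(2) = mex{} = 0
g(3) = mex{0} = 1
g(4) = mex{0} = 1
g(5) = mex{0} = 1
g(6) = mex{0,1} = 2
g(7) = mex{1} = 0
g(8) = mex{0,1} = 2
g(9) = mex{0,1,2} = 3
g(10) = mex{0,2} = 1
g(11) = mex{0,1,2} = 3
g(12) = mex{1,2,3} = 0
The P-positions (g = 0) in 0..12 are 0, 1, 2, 7, 12.

0, 1, 2, 7, 12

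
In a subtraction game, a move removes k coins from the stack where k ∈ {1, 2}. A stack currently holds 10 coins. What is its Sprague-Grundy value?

Grundy values for subtraction set {1, 2}:
k:     0  1  2  3  4  5  6  7  8  9 10
g(k):  0  1  2  0  1  2  0  1  2  0  1
So g(10) = 1.

1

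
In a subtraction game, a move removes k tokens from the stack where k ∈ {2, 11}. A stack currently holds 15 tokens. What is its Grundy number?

1

Build the Grundy sequence with g(k) = mex{g(k−s) : s ∈ {2, 11}, s ≤ k}:
k:     0  1  2  3  4  5  6  7  8  9 10 11 12 13 14 15
g(k):  0  0  1  1  0  0  1  1  0  0  1  1  2  0  0  1
So g(15) = 1.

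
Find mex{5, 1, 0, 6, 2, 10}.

The values 0, 1, 2 are all present; 3 is the first non-negative integer missing from the set.

3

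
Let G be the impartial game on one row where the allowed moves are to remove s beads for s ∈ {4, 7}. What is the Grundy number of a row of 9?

2

Compute g(0), g(1), … for moves {4, 7}:
g(0) = mex{} = 0
g(1) = mex{} = 0
g(2) = mex{} = 0
g(3) = mex{} = 0
g(4) = mex{0} = 1
g(5) = mex{0} = 1
g(6) = mex{0} = 1
g(7) = mex{0} = 1
g(8) = mex{0,1} = 2
g(9) = mex{0,1} = 2
So g(9) = 2.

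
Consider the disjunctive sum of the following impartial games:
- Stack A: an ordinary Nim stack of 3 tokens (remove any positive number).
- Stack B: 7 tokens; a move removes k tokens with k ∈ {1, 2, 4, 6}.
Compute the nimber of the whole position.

Stack A is a plain Nim stack of size 3, so its Grundy value is 3.
For stack B, compute g(0), g(1), … with moves {1, 2, 4, 6}:
k:     0  1  2  3  4  5  6  7
g(k):  0  1  2  0  1  2  3  4
So g(7) = 4.
By the Sprague-Grundy theorem, the Grundy value of a sum of independent games is the XOR of the component values.
Combined value = 3 XOR 4 = 7.

7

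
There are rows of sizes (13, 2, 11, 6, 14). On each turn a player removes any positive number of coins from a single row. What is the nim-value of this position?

12

Compute the nim-sum pairwise:
13 ^ 2 = 15
15 ^ 11 = 4
4 ^ 6 = 2
2 ^ 14 = 12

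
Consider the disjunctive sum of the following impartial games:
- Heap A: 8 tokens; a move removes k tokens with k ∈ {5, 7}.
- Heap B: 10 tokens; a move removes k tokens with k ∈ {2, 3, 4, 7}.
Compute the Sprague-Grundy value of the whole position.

3

For heap A, compute g(0), g(1), … with moves {5, 7}:
k:     0  1  2  3  4  5  6  7  8
g(k):  0  0  0  0  0  1  1  1  1
So g(8) = 1.
Grundy values for heap B (subtraction set {2, 3, 4, 7}):
g(0) = mex{} = 0
g(1) = mex{} = 0
g(2) = mex{0} = 1
g(3) = mex{0} = 1
g(4) = mex{0,1} = 2
g(5) = mex{0,1} = 2
g(6) = mex{1,2} = 0
g(7) = mex{0,1,2} = 3
g(8) = mex{0,2} = 1
g(9) = mex{0,1,2,3} = 4
g(10) = mex{0,1,3} = 2
So g(10) = 2.
By the Sprague-Grundy theorem, the Grundy value of a sum of independent games is the XOR of the component values.
Combined value = 1 XOR 2 = 3.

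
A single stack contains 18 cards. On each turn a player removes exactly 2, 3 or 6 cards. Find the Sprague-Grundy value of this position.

Grundy values for subtraction set {2, 3, 6}:
k:     0  1  2  3  4  5  6  7  8  9 10 11 12 13 14 15 16 17 18
g(k):  0  0  1  1  2  0  3  1  2  0  0  1  1  2  0  3  1  2  0
So g(18) = 0.

0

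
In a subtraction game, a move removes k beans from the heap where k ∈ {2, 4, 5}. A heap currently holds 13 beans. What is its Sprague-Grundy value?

3

Compute g(0), g(1), … for moves {2, 4, 5}:
g(0) = mex{} = 0
g(1) = mex{} = 0
g(2) = mex{0} = 1
g(3) = mex{0} = 1
g(4) = mex{0,1} = 2
g(5) = mex{0,1} = 2
g(6) = mex{0,1,2} = 3
g(7) = mex{1,2} = 0
g(8) = mex{1,2,3} = 0
g(9) = mex{0,2} = 1
g(10) = mex{0,2,3} = 1
g(11) = mex{0,1,3} = 2
g(12) = mex{0,1} = 2
g(13) = mex{0,1,2} = 3
So g(13) = 3.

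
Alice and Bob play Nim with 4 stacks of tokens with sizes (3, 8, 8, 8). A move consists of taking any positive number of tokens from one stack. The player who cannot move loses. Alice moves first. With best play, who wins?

Alice wins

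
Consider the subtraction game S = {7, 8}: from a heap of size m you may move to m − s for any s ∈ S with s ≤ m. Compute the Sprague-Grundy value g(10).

Build the Grundy sequence with g(k) = mex{g(k−s) : s ∈ {7, 8}, s ≤ k}:
g(0) = mex{} = 0
g(1) = mex{} = 0
g(2) = mex{} = 0
g(3) = mex{} = 0
g(4) = mex{} = 0
g(5) = mex{} = 0
g(6) = mex{} = 0
g(7) = mex{0} = 1
g(8) = mex{0} = 1
g(9) = mex{0} = 1
g(10) = mex{0} = 1
So g(10) = 1.

1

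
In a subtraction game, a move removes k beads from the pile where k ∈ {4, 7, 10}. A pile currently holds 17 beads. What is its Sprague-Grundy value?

Compute g(0), g(1), … for moves {4, 7, 10}:
k:     0  1  2  3  4  5  6  7  8  9 10 11 12 13 14 15 16 17
g(k):  0  0  0  0  1  1  1  1  2  2  2  2  3  3  0  0  0  0
So g(17) = 0.

0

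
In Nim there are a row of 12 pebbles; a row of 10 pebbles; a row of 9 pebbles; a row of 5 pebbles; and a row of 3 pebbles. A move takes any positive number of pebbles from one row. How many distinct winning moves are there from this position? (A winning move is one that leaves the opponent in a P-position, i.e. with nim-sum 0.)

Write each in binary and XOR column by column:
  1100  (12)
  1010  (10)
  1001  (9)
  0101  (5)
  0011  (3)
  ----
  1001  (9)
The overall nim-sum is X = 9. A row of size p has a winning move iff p XOR X < p (reduce it to p XOR X).
  12: 12 XOR 9 = 5 < 12 — winning move (to 5).
  10: 10 XOR 9 = 3 < 10 — winning move (to 3).
  9: 9 XOR 9 = 0 < 9 — winning move (to 0).
  5: 5 XOR 9 = 12 ≥ 5 — no move.
  3: 3 XOR 9 = 10 ≥ 3 — no move.
That gives 3 winning moves.

3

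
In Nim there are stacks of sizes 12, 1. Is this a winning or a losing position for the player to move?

Winning position

Nim-sum: 12 XOR 1 = 13.
The nim-sum is 13 ≠ 0, so this is an N-position: the player to move can win.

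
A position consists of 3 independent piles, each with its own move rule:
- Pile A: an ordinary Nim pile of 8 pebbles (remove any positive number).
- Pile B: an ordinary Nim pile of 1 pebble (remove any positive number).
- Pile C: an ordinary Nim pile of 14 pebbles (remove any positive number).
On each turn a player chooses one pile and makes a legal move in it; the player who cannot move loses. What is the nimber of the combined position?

Pile A is a plain Nim pile of size 8, so its Grundy value is 8.
Pile B is a plain Nim pile of size 1, so its Grundy value is 1.
Pile C is a plain Nim pile of size 14, so its Grundy value is 14.
The value of a disjunctive sum is the nim-sum of the parts.
Combined value = 8 XOR 1 XOR 14 = 7.

7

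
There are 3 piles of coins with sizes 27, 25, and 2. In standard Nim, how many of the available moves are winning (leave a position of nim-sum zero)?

Compute the nim-sum pairwise:
27 ^ 25 = 2
2 ^ 2 = 0
The nim-sum is already 0, so every move leaves a nonzero nim-sum — there are no winning moves.

0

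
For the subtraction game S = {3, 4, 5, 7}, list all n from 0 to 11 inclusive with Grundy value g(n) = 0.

0, 1, 2, 10, 11

Grundy values for subtraction set {3, 4, 5, 7}:
g(0) = mex{} = 0
g(1) = mex{} = 0
g(2) = mex{} = 0
g(3) = mex{0} = 1
g(4) = mex{0} = 1
g(5) = mex{0} = 1
g(6) = mex{0,1} = 2
g(7) = mex{0,1} = 2
g(8) = mex{0,1} = 2
g(9) = mex{0,1,2} = 3
g(10) = mex{1,2} = 0
g(11) = mex{1,2} = 0
The P-positions (g = 0) in 0..11 are 0, 1, 2, 10, 11.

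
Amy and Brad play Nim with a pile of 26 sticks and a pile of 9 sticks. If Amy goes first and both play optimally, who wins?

Amy wins

Compute the nim-sum pairwise:
26 ^ 9 = 19
The nim-sum is 19 ≠ 0, so this is an N-position: the player to move can win; Amy has a winning move.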